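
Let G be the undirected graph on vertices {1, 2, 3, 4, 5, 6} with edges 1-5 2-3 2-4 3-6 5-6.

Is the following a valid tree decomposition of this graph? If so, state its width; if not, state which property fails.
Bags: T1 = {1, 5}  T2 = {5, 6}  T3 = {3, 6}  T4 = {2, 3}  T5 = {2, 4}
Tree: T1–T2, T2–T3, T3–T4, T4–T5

Vertex coverage: the bags together contain {1, 2, 3, 4, 5, 6}, the full vertex set. Edge coverage: each edge of G has both endpoints in at least one bag. Running intersection: for every vertex, the bags containing it form a connected subtree. All three properties hold, so this is a valid tree decomposition of width max|bag| − 1 = 1, and hence tw(G) ≤ 1.

Yes; width 1.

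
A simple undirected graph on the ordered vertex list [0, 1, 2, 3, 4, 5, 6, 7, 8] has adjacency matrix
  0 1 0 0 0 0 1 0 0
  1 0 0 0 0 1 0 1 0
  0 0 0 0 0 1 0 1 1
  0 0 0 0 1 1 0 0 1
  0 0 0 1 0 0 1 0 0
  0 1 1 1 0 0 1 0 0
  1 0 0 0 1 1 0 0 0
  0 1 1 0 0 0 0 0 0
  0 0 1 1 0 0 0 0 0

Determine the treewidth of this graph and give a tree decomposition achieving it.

Each bag holds 4 vertices, so the decomposition has width 3, which upper-bounds the treewidth. For the lower bound: the 4 vertex sets {0,4,6}, {3}, {5}, {1,2,7,8} are disjoint, each induces a connected subgraph, and every pair is joined by at least one edge of G. Contracting each set to a single vertex therefore yields K_{4} as a minor, and since treewidth is minor-monotone, tw(G) ≥ tw(K_{4}) = 3. The upper and lower bounds meet at 3, so that is the treewidth.

Treewidth 3.
Bags: B1 = {0, 3, 4, 6}  B2 = {0, 3, 5, 6}  B3 = {0, 1, 3, 5}  B4 = {1, 3, 5, 8}  B5 = {1, 2, 5, 8}  B6 = {1, 2, 7, 8}
Tree: B1–B2, B2–B3, B3–B4, B4–B5, B5–B6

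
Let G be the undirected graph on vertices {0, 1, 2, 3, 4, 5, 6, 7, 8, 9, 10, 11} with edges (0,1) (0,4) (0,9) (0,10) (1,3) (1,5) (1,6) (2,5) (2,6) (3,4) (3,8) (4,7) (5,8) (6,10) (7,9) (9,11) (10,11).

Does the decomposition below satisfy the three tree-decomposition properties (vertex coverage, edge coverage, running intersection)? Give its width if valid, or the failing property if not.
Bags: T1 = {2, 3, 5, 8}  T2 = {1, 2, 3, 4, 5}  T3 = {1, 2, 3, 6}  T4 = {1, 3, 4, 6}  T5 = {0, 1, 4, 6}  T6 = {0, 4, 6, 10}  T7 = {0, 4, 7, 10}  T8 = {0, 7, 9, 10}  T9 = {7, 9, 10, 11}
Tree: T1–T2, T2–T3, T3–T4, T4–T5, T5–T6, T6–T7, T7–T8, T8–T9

A tree decomposition must satisfy three properties: every vertex lies in some bag; for every edge, both endpoints lie together in some bag; and for every vertex, the bags containing it form a connected subtree. Here bags containing vertex 4 are not connected in the tree, so the decomposition is invalid.

No — bags containing vertex 4 are not connected in the tree.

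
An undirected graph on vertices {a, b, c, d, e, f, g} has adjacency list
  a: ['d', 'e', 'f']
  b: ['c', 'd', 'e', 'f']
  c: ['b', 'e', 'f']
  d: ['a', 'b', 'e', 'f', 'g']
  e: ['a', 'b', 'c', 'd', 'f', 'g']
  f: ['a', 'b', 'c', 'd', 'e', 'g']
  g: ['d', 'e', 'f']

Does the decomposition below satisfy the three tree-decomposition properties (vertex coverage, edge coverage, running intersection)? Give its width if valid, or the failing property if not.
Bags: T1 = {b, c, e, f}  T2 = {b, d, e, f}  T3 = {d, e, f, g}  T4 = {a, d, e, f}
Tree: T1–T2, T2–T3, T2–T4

Yes; width 3.

Vertex coverage: the bags together contain {a, b, c, d, e, f, g}, the full vertex set. Edge coverage: each edge of G has both endpoints in at least one bag. Running intersection: for every vertex, the bags containing it form a connected subtree. All three properties hold, so this is a valid tree decomposition of width max|bag| − 1 = 3, and hence tw(G) ≤ 3.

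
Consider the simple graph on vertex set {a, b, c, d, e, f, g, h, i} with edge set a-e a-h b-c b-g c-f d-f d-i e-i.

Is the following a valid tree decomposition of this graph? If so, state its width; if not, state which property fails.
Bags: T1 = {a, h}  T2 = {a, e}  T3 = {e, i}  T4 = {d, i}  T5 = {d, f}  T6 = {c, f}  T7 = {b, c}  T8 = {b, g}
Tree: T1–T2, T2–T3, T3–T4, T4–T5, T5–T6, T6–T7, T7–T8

Checking the three conditions: (i) the bags cover all of {a, b, c, d, e, f, g, h, i}; (ii) for each edge, some bag contains both endpoints; (iii) the bags containing any fixed vertex form a subtree. All hold, so the decomposition is valid with width 2 − 1 = 1.

Yes; width 1.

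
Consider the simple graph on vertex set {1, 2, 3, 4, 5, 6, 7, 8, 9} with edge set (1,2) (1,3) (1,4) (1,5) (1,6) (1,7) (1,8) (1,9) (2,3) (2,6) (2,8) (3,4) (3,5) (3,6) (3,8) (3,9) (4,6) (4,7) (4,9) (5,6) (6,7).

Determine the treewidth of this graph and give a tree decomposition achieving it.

Every bag has size at most 4, so the width is 4 − 1 = 3 and tw(G) ≤ 3. For the lower bound, the 4 vertices {1, 2, 3, 8} are pairwise adjacent, and any tree decomposition puts a clique entirely inside one bag — forcing width ≥ 3. The upper and lower bounds meet at 3, so that is the treewidth.

Treewidth 3.
One optimal decomposition is:
Bags: B1 = {1, 3, 4, 6}  B2 = {1, 3, 5, 6}  B3 = {1, 4, 6, 7}  B4 = {1, 2, 3, 6}  B5 = {1, 2, 3, 8}  B6 = {1, 3, 4, 9}
Tree: B1–B2, B1–B3, B2–B4, B4–B5, B1–B6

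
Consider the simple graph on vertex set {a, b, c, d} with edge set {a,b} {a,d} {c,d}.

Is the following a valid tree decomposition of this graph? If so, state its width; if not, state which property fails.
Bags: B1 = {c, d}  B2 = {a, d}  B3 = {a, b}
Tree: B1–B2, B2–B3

Yes; width 1.

Checking the three conditions: (i) the bags cover all of {a, b, c, d}; (ii) for each edge, some bag contains both endpoints; (iii) the bags containing any fixed vertex form a subtree. All hold, so the decomposition is valid with width 2 − 1 = 1.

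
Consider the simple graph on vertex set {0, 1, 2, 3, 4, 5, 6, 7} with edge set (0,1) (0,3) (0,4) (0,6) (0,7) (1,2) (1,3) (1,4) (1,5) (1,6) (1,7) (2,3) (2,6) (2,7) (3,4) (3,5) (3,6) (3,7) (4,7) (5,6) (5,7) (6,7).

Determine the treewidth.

A width-4 tree decomposition is:
Bags: B1 = {0, 1, 3, 4, 7}  B2 = {0, 1, 3, 6, 7}  B3 = {1, 3, 5, 6, 7}  B4 = {1, 2, 3, 6, 7}
Tree: B1–B2, B2–B3, B2–B4
Every bag has size at most 5, so the width is 5 − 1 = 4 and tw(G) ≤ 4. Conversely, {0, 1, 3, 4, 7} is a clique of size 5, and the vertices of any clique must share a bag in every tree decomposition; so some bag has ≥ 5 vertices and tw(G) ≥ 4. Hence tw(G) = 4 exactly.

4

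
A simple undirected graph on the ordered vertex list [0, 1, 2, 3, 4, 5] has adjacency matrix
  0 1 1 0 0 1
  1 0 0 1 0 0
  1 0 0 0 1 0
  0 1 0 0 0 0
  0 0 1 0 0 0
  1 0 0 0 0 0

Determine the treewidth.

A width-1 tree decomposition is:
Bags: B1 = {0, 1}  B2 = {0, 2}  B3 = {2, 4}  B4 = {0, 5}  B5 = {1, 3}
Tree: B1–B2, B2–B3, B1–B4, B1–B5
Every bag has size at most 2, so the width is 2 − 1 = 1 and tw(G) ≤ 1. Any graph with an edge has treewidth ≥ 1, and G has the edge 0–1. Therefore the treewidth is 1.

1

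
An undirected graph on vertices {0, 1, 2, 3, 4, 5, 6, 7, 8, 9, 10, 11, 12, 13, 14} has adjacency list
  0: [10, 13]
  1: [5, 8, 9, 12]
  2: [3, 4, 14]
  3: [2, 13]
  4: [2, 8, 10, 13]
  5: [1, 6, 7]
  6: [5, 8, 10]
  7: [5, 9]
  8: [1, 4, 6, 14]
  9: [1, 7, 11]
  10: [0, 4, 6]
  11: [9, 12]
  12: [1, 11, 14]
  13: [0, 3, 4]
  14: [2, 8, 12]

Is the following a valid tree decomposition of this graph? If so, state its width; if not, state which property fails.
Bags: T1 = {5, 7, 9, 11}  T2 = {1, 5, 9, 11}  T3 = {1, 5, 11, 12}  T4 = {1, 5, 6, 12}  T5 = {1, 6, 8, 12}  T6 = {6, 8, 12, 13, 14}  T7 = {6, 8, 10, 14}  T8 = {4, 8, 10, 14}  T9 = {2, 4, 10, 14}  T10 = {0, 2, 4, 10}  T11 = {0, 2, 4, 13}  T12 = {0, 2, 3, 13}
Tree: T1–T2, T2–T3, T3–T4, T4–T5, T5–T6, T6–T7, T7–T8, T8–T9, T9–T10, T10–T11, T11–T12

A tree decomposition must satisfy three properties: every vertex lies in some bag; for every edge, both endpoints lie together in some bag; and for every vertex, the bags containing it form a connected subtree. Here bags containing vertex 13 are not connected in the tree, so the decomposition is invalid.

No — bags containing vertex 13 are not connected in the tree.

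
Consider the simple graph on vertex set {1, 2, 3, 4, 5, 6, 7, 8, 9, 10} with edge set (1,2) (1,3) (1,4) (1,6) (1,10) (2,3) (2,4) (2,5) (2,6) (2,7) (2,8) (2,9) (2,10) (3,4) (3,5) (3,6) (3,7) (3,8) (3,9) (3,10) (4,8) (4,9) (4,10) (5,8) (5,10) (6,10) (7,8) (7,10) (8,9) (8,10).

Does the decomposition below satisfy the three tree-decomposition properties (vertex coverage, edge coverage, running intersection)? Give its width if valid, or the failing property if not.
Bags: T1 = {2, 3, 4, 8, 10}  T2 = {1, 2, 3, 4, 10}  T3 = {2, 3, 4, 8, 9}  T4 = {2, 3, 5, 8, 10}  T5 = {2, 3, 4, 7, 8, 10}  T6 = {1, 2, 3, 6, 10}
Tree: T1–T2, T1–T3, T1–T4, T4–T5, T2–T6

A tree decomposition must satisfy three properties: every vertex lies in some bag; for every edge, both endpoints lie together in some bag; and for every vertex, the bags containing it form a connected subtree. Here bags containing vertex 4 are not connected in the tree, so the decomposition is invalid.

No — bags containing vertex 4 are not connected in the tree.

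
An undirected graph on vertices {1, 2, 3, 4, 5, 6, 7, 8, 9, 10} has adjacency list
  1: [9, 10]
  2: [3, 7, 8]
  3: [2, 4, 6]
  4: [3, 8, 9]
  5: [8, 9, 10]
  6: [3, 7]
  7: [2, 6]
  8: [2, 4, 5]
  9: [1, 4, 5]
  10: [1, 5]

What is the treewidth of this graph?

2

A width-2 tree decomposition is:
Bags: B1 = {2, 6, 7}  B2 = {2, 3, 6}  B3 = {2, 3, 8}  B4 = {3, 4, 8}  B5 = {4, 5, 8}  B6 = {4, 5, 9}  B7 = {5, 9, 10}  B8 = {1, 9, 10}
Tree: B1–B2, B2–B3, B3–B4, B4–B5, B5–B6, B6–B7, B7–B8
The largest bag has 3 vertices, giving width 2; this decomposition certifies tw(G) ≤ 2. Since 7–6–3–2–7 is a cycle in G, G is not acyclic. Forests are exactly the graphs of treewidth ≤ 1, so tw(G) ≥ 2. The upper and lower bounds meet at 2, so that is the treewidth.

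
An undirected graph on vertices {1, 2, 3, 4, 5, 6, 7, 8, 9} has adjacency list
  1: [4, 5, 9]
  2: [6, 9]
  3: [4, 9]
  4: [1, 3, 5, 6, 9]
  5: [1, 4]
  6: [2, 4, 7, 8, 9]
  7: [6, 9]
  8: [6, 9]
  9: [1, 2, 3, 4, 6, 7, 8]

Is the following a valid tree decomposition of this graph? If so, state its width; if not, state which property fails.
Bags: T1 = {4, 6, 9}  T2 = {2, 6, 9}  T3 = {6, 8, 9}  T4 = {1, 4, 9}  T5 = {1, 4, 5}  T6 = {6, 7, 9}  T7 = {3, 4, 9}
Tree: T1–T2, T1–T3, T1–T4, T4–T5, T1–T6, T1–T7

Checking the three conditions: (i) the bags cover all of {1, 2, 3, 4, 5, 6, 7, 8, 9}; (ii) for each edge, some bag contains both endpoints; (iii) the bags containing any fixed vertex form a subtree. All hold, so the decomposition is valid with width 3 − 1 = 2.

Yes; width 2.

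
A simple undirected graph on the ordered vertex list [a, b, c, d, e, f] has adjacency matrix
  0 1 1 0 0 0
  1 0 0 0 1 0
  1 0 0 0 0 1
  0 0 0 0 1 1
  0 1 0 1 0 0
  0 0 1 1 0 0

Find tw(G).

2

A width-2 tree decomposition is:
Bags: B1 = {c, d, f}  B2 = {a, c, d}  B3 = {a, b, d}  B4 = {b, d, e}
Tree: B1–B2, B2–B3, B3–B4
Every bag has size at most 3, so the width is 3 − 1 = 2 and tw(G) ≤ 2. The edges d–f–c–a–b–e–d form a cycle, so G is not a tree and its treewidth is at least 2. Hence tw(G) = 2 exactly.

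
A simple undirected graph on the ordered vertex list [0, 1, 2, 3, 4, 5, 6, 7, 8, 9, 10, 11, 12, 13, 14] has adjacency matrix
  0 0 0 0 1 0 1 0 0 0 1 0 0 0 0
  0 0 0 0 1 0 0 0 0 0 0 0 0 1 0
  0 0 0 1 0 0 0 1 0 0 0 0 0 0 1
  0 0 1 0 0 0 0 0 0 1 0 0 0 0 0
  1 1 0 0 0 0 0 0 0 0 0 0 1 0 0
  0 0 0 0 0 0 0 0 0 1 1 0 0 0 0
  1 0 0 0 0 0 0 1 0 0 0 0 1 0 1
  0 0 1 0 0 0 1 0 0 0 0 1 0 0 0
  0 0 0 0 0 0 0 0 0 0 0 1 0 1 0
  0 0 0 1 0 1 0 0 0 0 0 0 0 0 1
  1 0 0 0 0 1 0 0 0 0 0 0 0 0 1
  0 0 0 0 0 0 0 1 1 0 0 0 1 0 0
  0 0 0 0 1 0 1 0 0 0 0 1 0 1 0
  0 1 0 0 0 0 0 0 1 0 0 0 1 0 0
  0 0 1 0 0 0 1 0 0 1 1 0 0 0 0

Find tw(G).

3

A width-3 tree decomposition is:
Bags: B1 = {1, 4, 8, 13}  B2 = {4, 8, 12, 13}  B3 = {4, 8, 11, 12}  B4 = {0, 4, 11, 12}  B5 = {0, 6, 11, 12}  B6 = {0, 6, 7, 11}  B7 = {0, 6, 7, 10}  B8 = {6, 7, 10, 14}  B9 = {2, 7, 10, 14}  B10 = {2, 5, 10, 14}  B11 = {2, 5, 9, 14}  B12 = {2, 3, 5, 9}
Tree: B1–B2, B2–B3, B3–B4, B4–B5, B5–B6, B6–B7, B7–B8, B8–B9, B9–B10, B10–B11, B11–B12
Every bag has size at most 4, so the width is 4 − 1 = 3 and tw(G) ≤ 3. For the lower bound: the 4 vertex sets {1,8,13}, {4}, {12}, {0,6,7,11} are disjoint, each induces a connected subgraph, and every pair is joined by at least one edge of G. Contracting each set to a single vertex therefore yields K_{4} as a minor, and since treewidth is minor-monotone, tw(G) ≥ tw(K_{4}) = 3. The upper and lower bounds meet at 3, so that is the treewidth.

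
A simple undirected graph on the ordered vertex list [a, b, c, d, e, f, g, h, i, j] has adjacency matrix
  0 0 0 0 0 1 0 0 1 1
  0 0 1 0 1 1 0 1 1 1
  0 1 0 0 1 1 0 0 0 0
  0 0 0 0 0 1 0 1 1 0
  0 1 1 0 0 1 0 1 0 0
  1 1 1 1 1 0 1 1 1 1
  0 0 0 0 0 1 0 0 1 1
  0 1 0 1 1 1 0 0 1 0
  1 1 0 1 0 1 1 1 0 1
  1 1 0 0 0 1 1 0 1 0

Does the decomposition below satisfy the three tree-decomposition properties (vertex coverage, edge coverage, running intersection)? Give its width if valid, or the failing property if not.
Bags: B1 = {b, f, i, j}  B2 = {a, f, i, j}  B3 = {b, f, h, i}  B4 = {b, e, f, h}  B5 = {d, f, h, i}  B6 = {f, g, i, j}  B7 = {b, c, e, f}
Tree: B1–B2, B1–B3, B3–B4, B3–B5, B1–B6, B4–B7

Checking the three conditions: (i) the bags cover all of {a, b, c, d, e, f, g, h, i, j}; (ii) for each edge, some bag contains both endpoints; (iii) the bags containing any fixed vertex form a subtree. All hold, so the decomposition is valid with width 4 − 1 = 3.

Yes; width 3.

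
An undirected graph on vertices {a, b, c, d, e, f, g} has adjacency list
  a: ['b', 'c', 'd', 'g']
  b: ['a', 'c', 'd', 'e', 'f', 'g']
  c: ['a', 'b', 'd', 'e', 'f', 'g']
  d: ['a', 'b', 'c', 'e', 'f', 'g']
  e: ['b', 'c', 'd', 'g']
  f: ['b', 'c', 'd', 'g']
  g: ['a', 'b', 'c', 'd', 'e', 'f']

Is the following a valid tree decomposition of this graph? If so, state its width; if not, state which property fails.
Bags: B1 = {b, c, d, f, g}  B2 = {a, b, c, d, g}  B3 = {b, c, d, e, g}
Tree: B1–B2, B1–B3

Yes; width 4.

Every vertex of G appears in some bag (union = {a, b, c, d, e, f, g}); every edge is covered by a bag; and for each vertex v the set of bags containing v is connected in the bag tree. The decomposition is therefore valid. The largest bag has 5 vertices, so the width is 4.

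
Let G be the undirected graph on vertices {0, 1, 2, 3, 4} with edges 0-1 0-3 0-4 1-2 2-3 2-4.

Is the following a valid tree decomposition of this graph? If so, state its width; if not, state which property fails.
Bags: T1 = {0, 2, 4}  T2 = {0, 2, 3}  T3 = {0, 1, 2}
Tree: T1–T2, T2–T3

Vertex coverage: the bags together contain {0, 1, 2, 3, 4}, the full vertex set. Edge coverage: each edge of G has both endpoints in at least one bag. Running intersection: for every vertex, the bags containing it form a connected subtree. All three properties hold, so this is a valid tree decomposition of width max|bag| − 1 = 2, and hence tw(G) ≤ 2.

Yes; width 2.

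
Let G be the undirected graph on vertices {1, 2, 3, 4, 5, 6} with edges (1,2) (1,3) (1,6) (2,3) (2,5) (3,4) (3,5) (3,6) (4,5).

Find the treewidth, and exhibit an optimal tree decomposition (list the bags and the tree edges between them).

Treewidth 2.
One such decomposition:
Bags: B1 = {2, 3, 5}  B2 = {3, 4, 5}  B3 = {1, 2, 3}  B4 = {1, 3, 6}
Tree: B1–B2, B1–B3, B3–B4

Every bag has size at most 3, so the width is 3 − 1 = 2 and tw(G) ≤ 2. Conversely, {1, 2, 3} is a clique of size 3, and the vertices of any clique must share a bag in every tree decomposition; so some bag has ≥ 3 vertices and tw(G) ≥ 2. Hence tw(G) = 2 exactly.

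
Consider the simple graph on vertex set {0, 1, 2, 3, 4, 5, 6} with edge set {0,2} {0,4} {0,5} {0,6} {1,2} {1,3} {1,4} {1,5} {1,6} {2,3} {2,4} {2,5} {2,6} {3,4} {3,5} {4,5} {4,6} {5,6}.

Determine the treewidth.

A width-4 tree decomposition is:
Bags: B1 = {0, 2, 4, 5, 6}  B2 = {1, 2, 4, 5, 6}  B3 = {1, 2, 3, 4, 5}
Tree: B1–B2, B2–B3
The largest bag has 5 vertices, giving width 4; this decomposition certifies tw(G) ≤ 4. For the lower bound, the 5 vertices {0, 2, 4, 5, 6} are pairwise adjacent, and any tree decomposition puts a clique entirely inside one bag — forcing width ≥ 4. Combining the bounds, tw(G) = 4.

4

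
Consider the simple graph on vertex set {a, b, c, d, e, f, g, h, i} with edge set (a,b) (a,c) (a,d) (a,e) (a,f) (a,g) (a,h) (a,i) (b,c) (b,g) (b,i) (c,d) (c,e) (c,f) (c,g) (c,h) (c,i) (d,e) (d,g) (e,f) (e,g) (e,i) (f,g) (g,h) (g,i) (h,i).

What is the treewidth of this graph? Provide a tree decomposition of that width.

Every bag has size at most 5, so the width is 5 − 1 = 4 and tw(G) ≤ 4. On the other hand G contains the 5-clique {a, c, d, e, g}. A clique must lie in a single bag of any decomposition, so no decomposition can have width below 4. Hence tw(G) = 4 exactly.

Treewidth 4.
Bags: B1 = {a, c, e, g, i}  B2 = {a, b, c, g, i}  B3 = {a, c, g, h, i}  B4 = {a, c, d, e, g}  B5 = {a, c, e, f, g}
Tree: B1–B2, B2–B3, B1–B4, B1–B5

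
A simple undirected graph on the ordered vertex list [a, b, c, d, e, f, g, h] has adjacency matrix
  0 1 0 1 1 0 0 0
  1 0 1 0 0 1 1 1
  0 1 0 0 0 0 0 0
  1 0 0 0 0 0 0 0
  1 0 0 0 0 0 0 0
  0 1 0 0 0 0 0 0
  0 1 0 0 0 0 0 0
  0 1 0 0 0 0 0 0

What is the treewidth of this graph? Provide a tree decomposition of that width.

Treewidth 1.
One such decomposition:
Bags: B1 = {b, c}  B2 = {b, h}  B3 = {a, b}  B4 = {b, g}  B5 = {a, d}  B6 = {b, f}  B7 = {a, e}
Tree: B1–B2, B1–B3, B2–B4, B3–B5, B1–B6, B3–B7

Every bag has size at most 2, so the width is 2 − 1 = 1 and tw(G) ≤ 1. G has an edge, so its treewidth is at least 1. Therefore the treewidth is 1.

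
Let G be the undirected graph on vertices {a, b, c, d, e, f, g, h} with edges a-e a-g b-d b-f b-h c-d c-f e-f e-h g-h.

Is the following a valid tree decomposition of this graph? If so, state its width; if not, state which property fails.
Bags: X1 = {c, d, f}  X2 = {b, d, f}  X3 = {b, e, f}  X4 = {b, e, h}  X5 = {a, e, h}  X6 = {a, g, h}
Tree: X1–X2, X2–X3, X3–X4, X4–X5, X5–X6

Yes; width 2.

Checking the three conditions: (i) the bags cover all of {a, b, c, d, e, f, g, h}; (ii) for each edge, some bag contains both endpoints; (iii) the bags containing any fixed vertex form a subtree. All hold, so the decomposition is valid with width 3 − 1 = 2.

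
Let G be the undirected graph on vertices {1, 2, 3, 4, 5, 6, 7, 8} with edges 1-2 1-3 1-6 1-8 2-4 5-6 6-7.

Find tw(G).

A width-1 tree decomposition is:
Bags: B1 = {1, 3}  B2 = {1, 2}  B3 = {1, 6}  B4 = {6, 7}  B5 = {2, 4}  B6 = {1, 8}  B7 = {5, 6}
Tree: B1–B2, B1–B3, B3–B4, B2–B5, B3–B6, B4–B7
Every bag has size at most 2, so the width is 2 − 1 = 1 and tw(G) ≤ 1. Since G has at least one edge (e.g. 1–3), it is not an edgeless graph, so tw(G) ≥ 1. The upper and lower bounds meet at 1, so that is the treewidth.

1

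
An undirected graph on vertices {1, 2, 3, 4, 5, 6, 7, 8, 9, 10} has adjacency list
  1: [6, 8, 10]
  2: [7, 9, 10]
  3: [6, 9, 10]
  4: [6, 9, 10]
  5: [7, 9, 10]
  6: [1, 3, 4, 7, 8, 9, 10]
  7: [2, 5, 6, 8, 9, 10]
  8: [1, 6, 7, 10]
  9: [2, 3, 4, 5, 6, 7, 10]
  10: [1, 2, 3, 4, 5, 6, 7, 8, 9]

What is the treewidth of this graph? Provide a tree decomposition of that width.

Each bag holds 4 vertices, so the decomposition has width 3, which upper-bounds the treewidth. For the lower bound, the 4 vertices {2, 7, 9, 10} are pairwise adjacent, and any tree decomposition puts a clique entirely inside one bag — forcing width ≥ 3. Therefore the treewidth is 3.

Treewidth 3.
Bags: B1 = {4, 6, 9, 10}  B2 = {6, 7, 9, 10}  B3 = {2, 7, 9, 10}  B4 = {6, 7, 8, 10}  B5 = {1, 6, 8, 10}  B6 = {5, 7, 9, 10}  B7 = {3, 6, 9, 10}
Tree: B1–B2, B2–B3, B2–B4, B4–B5, B3–B6, B2–B7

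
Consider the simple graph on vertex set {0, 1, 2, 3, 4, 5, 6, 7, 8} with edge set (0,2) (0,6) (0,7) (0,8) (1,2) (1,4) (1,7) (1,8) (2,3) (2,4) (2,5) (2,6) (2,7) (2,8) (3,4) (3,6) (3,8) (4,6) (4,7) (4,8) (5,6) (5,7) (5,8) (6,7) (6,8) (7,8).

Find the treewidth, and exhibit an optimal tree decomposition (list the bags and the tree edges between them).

Treewidth 4.
One such decomposition:
Bags: B1 = {2, 4, 6, 7, 8}  B2 = {2, 3, 4, 6, 8}  B3 = {1, 2, 4, 7, 8}  B4 = {2, 5, 6, 7, 8}  B5 = {0, 2, 6, 7, 8}
Tree: B1–B2, B1–B3, B1–B4, B4–B5

Every bag has size at most 5, so the width is 5 − 1 = 4 and tw(G) ≤ 4. On the other hand G contains the 5-clique {1, 2, 4, 7, 8}. A clique must lie in a single bag of any decomposition, so no decomposition can have width below 4. The upper and lower bounds meet at 4, so that is the treewidth.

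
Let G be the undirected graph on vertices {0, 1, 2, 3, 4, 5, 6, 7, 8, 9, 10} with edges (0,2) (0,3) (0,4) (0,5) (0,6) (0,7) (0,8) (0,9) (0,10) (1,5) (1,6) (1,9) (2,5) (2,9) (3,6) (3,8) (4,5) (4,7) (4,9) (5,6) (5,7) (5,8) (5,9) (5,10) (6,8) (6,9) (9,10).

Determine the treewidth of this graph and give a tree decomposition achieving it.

The largest bag has 4 vertices, giving width 3; this decomposition certifies tw(G) ≤ 3. Conversely, {0, 3, 6, 8} is a clique of size 4, and the vertices of any clique must share a bag in every tree decomposition; so some bag has ≥ 4 vertices and tw(G) ≥ 3. Combining the bounds, tw(G) = 3.

Treewidth 3.
Bags: B1 = {0, 5, 6, 9}  B2 = {0, 2, 5, 9}  B3 = {0, 5, 6, 8}  B4 = {0, 3, 6, 8}  B5 = {0, 4, 5, 9}  B6 = {0, 5, 9, 10}  B7 = {0, 4, 5, 7}  B8 = {1, 5, 6, 9}
Tree: B1–B2, B1–B3, B3–B4, B2–B5, B2–B6, B5–B7, B1–B8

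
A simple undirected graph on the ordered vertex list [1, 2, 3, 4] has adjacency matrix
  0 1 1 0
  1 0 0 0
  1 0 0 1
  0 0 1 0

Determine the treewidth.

1

A width-1 tree decomposition is:
Bags: B1 = {3, 4}  B2 = {1, 3}  B3 = {1, 2}
Tree: B1–B2, B2–B3
Each bag holds 2 vertices, so the decomposition has width 1, which upper-bounds the treewidth. Since G has at least one edge (e.g. 3–4), it is not an edgeless graph, so tw(G) ≥ 1. The upper and lower bounds meet at 1, so that is the treewidth.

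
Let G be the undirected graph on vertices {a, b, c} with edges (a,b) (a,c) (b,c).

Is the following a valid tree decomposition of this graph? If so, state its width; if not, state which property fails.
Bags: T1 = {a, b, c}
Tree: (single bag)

Every vertex of G appears in some bag (union = {a, b, c}); every edge is covered by a bag; and for each vertex v the set of bags containing v is connected in the bag tree. The decomposition is therefore valid. The largest bag has 3 vertices, so the width is 2.

Yes; width 2.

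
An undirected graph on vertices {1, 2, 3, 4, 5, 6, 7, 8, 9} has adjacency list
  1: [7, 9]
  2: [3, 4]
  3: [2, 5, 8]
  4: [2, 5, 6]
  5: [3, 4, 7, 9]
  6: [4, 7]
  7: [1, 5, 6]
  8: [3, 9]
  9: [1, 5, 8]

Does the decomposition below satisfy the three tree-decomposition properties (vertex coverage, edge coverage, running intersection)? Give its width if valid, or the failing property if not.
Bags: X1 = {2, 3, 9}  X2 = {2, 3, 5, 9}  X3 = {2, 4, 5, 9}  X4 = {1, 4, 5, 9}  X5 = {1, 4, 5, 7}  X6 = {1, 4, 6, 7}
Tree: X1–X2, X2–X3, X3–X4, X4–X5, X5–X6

A tree decomposition must satisfy three properties: every vertex lies in some bag; for every edge, both endpoints lie together in some bag; and for every vertex, the bags containing it form a connected subtree. Here vertex 8 appears in no bag, so the decomposition is invalid.

No — vertex 8 appears in no bag.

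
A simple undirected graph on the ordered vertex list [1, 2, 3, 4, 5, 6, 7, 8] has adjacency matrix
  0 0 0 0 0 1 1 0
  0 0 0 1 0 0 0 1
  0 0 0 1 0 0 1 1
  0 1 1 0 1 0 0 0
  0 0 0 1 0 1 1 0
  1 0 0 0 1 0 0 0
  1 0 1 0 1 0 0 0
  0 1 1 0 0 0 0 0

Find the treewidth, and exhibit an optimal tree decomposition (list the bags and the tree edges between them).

Treewidth 2.
Bags: B1 = {1, 6, 7}  B2 = {5, 6, 7}  B3 = {3, 5, 7}  B4 = {3, 4, 5}  B5 = {3, 4, 8}  B6 = {2, 4, 8}
Tree: B1–B2, B2–B3, B3–B4, B4–B5, B5–B6

Every bag has size at most 3, so the width is 3 − 1 = 2 and tw(G) ≤ 2. For the lower bound, G contains the cycle 1–6–5–7–1, so G is not a forest; only forests have treewidth ≤ 1, hence tw(G) ≥ 2. Combining the bounds, tw(G) = 2.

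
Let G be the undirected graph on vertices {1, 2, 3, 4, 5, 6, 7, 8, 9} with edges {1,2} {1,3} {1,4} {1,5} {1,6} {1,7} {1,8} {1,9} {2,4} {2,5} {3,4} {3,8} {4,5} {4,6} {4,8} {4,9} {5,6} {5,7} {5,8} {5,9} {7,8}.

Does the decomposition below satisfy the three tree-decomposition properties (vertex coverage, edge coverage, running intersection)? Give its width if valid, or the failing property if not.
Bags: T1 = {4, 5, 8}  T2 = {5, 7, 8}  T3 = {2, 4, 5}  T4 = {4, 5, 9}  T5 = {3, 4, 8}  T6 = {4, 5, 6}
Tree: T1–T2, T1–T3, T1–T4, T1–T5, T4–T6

A tree decomposition must satisfy three properties: every vertex lies in some bag; for every edge, both endpoints lie together in some bag; and for every vertex, the bags containing it form a connected subtree. Here vertex 1 appears in no bag, so the decomposition is invalid.

No — vertex 1 appears in no bag.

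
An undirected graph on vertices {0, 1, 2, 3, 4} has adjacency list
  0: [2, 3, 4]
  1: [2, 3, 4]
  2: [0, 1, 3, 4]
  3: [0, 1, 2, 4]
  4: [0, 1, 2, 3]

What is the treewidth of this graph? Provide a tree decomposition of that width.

Treewidth 3.
One optimal decomposition is:
Bags: B1 = {0, 2, 3, 4}  B2 = {1, 2, 3, 4}
Tree: B1–B2

Every bag has size at most 4, so the width is 4 − 1 = 3 and tw(G) ≤ 3. For the lower bound, the 4 vertices {0, 2, 3, 4} are pairwise adjacent, and any tree decomposition puts a clique entirely inside one bag — forcing width ≥ 3. Hence tw(G) = 3 exactly.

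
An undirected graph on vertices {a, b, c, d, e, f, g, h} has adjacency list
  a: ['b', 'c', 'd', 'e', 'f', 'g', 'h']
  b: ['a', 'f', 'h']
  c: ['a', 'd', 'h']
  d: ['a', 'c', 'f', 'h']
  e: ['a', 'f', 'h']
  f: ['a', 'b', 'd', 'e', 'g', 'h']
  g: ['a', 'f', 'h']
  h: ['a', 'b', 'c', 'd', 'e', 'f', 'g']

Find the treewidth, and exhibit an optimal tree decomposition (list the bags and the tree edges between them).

Treewidth 3.
Bags: B1 = {a, f, g, h}  B2 = {a, e, f, h}  B3 = {a, d, f, h}  B4 = {a, b, f, h}  B5 = {a, c, d, h}
Tree: B1–B2, B1–B3, B2–B4, B3–B5

Each bag holds 4 vertices, so the decomposition has width 3, which upper-bounds the treewidth. For the lower bound, the 4 vertices {a, c, d, h} are pairwise adjacent, and any tree decomposition puts a clique entirely inside one bag — forcing width ≥ 3. Therefore the treewidth is 3.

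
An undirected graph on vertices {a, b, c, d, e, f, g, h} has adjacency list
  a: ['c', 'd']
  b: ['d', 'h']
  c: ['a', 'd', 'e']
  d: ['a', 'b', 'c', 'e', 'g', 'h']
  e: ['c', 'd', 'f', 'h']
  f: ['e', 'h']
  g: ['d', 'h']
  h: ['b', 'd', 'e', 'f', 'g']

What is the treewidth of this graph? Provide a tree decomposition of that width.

Every bag has size at most 3, so the width is 3 − 1 = 2 and tw(G) ≤ 2. For the lower bound, the 3 vertices {d, g, h} are pairwise adjacent, and any tree decomposition puts a clique entirely inside one bag — forcing width ≥ 2. The upper and lower bounds meet at 2, so that is the treewidth.

Treewidth 2.
One optimal decomposition is:
Bags: B1 = {b, d, h}  B2 = {d, e, h}  B3 = {c, d, e}  B4 = {a, c, d}  B5 = {e, f, h}  B6 = {d, g, h}
Tree: B1–B2, B2–B3, B3–B4, B2–B5, B1–B6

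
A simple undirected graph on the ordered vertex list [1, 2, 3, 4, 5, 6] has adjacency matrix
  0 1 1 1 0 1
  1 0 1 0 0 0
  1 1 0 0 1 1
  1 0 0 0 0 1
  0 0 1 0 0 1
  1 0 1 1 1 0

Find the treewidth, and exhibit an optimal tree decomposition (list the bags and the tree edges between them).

Every bag has size at most 3, so the width is 3 − 1 = 2 and tw(G) ≤ 2. On the other hand G contains the 3-clique {1, 2, 3}. A clique must lie in a single bag of any decomposition, so no decomposition can have width below 2. Hence tw(G) = 2 exactly.

Treewidth 2.
One such decomposition:
Bags: B1 = {1, 2, 3}  B2 = {1, 3, 6}  B3 = {1, 4, 6}  B4 = {3, 5, 6}
Tree: B1–B2, B2–B3, B2–B4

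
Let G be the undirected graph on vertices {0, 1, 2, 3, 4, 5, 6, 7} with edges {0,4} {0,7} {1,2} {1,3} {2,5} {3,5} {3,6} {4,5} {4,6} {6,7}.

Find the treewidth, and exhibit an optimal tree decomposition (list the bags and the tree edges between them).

Treewidth 2.
One such decomposition:
Bags: B1 = {1, 2, 3}  B2 = {2, 3, 5}  B3 = {3, 5, 6}  B4 = {4, 5, 6}  B5 = {4, 6, 7}  B6 = {0, 4, 7}
Tree: B1–B2, B2–B3, B3–B4, B4–B5, B5–B6

Each bag holds 3 vertices, so the decomposition has width 2, which upper-bounds the treewidth. The edges 1–2–5–3–1 form a cycle, so G is not a tree and its treewidth is at least 2. Therefore the treewidth is 2.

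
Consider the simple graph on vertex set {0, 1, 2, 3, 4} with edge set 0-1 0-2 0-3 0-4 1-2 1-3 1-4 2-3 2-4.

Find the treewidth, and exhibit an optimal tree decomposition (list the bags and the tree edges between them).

The largest bag has 4 vertices, giving width 3; this decomposition certifies tw(G) ≤ 3. For the lower bound, the 4 vertices {0, 1, 2, 3} are pairwise adjacent, and any tree decomposition puts a clique entirely inside one bag — forcing width ≥ 3. Combining the bounds, tw(G) = 3.

Treewidth 3.
One such decomposition:
Bags: B1 = {0, 1, 2, 4}  B2 = {0, 1, 2, 3}
Tree: B1–B2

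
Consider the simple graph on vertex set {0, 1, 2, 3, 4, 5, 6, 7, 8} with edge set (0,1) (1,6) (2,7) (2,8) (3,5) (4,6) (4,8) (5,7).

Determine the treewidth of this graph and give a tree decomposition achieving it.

Treewidth 1.
One such decomposition:
Bags: B1 = {0, 1}  B2 = {1, 6}  B3 = {4, 6}  B4 = {4, 8}  B5 = {2, 8}  B6 = {2, 7}  B7 = {5, 7}  B8 = {3, 5}
Tree: B1–B2, B2–B3, B3–B4, B4–B5, B5–B6, B6–B7, B7–B8

Each bag holds 2 vertices, so the decomposition has width 1, which upper-bounds the treewidth. G has an edge, so its treewidth is at least 1. Therefore the treewidth is 1.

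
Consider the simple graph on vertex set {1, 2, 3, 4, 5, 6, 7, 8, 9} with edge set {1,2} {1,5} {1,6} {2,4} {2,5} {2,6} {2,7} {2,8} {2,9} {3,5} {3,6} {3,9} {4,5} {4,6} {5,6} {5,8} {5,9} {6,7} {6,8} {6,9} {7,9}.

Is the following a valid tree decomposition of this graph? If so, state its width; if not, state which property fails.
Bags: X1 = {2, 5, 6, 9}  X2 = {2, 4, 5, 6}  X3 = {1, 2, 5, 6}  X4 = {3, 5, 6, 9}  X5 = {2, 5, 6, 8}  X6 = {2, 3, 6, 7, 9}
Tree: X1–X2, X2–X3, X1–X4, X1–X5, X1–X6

A tree decomposition must satisfy three properties: every vertex lies in some bag; for every edge, both endpoints lie together in some bag; and for every vertex, the bags containing it form a connected subtree. Here bags containing vertex 3 are not connected in the tree, so the decomposition is invalid.

No — bags containing vertex 3 are not connected in the tree.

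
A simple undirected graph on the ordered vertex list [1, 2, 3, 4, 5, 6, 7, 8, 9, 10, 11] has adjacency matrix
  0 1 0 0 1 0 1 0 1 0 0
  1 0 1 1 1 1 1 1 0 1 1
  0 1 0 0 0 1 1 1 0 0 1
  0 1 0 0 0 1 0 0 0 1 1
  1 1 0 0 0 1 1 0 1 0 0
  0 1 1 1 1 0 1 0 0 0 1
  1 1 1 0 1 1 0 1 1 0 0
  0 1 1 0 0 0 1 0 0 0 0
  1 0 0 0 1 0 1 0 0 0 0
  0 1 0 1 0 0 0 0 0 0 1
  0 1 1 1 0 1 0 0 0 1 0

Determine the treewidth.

3

A width-3 tree decomposition is:
Bags: B1 = {2, 3, 6, 11}  B2 = {2, 3, 6, 7}  B3 = {2, 5, 6, 7}  B4 = {2, 4, 6, 11}  B5 = {2, 4, 10, 11}  B6 = {2, 3, 7, 8}  B7 = {1, 2, 5, 7}  B8 = {1, 5, 7, 9}
Tree: B1–B2, B2–B3, B1–B4, B4–B5, B2–B6, B3–B7, B7–B8
Each bag holds 4 vertices, so the decomposition has width 3, which upper-bounds the treewidth. For the lower bound, the 4 vertices {1, 5, 7, 9} are pairwise adjacent, and any tree decomposition puts a clique entirely inside one bag — forcing width ≥ 3. Therefore the treewidth is 3.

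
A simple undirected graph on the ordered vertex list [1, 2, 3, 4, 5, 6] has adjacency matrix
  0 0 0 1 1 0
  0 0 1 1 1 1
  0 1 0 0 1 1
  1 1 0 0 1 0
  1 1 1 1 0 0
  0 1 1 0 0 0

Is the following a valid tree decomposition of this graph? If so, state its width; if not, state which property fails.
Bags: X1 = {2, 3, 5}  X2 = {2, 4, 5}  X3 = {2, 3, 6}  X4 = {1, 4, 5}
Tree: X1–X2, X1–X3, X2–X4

Every vertex of G appears in some bag (union = {1, 2, 3, 4, 5, 6}); every edge is covered by a bag; and for each vertex v the set of bags containing v is connected in the bag tree. The decomposition is therefore valid. The largest bag has 3 vertices, so the width is 2.

Yes; width 2.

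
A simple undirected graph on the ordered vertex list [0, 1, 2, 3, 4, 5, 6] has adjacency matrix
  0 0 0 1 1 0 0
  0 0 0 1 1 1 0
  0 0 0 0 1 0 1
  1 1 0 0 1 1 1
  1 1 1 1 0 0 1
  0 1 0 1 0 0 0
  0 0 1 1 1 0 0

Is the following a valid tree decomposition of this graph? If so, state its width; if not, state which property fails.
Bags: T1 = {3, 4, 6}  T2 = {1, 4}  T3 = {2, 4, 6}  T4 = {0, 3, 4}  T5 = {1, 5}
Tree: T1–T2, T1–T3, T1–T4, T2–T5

A tree decomposition must satisfy three properties: every vertex lies in some bag; for every edge, both endpoints lie together in some bag; and for every vertex, the bags containing it form a connected subtree. Here edge (3,1) lies in no bag, so the decomposition is invalid.

No — edge (3,1) lies in no bag.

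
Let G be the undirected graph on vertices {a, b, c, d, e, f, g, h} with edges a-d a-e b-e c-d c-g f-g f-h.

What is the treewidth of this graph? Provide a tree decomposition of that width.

Every bag has size at most 2, so the width is 2 − 1 = 1 and tw(G) ≤ 1. Any graph with an edge has treewidth ≥ 1, and G has the edge b–e. Hence tw(G) = 1 exactly.

Treewidth 1.
One optimal decomposition is:
Bags: B1 = {b, e}  B2 = {a, e}  B3 = {a, d}  B4 = {c, d}  B5 = {c, g}  B6 = {f, g}  B7 = {f, h}
Tree: B1–B2, B2–B3, B3–B4, B4–B5, B5–B6, B6–B7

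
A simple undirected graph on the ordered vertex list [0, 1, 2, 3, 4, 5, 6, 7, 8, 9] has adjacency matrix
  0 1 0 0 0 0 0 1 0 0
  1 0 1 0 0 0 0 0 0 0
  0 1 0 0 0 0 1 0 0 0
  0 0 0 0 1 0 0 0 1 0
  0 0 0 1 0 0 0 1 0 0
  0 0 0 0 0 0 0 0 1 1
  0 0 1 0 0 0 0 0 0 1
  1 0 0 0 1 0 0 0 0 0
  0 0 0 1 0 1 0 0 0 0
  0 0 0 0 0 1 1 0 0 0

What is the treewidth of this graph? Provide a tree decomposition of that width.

Each bag holds 3 vertices, so the decomposition has width 2, which upper-bounds the treewidth. The edges 5–8–3–4–7–0–1–2–6–9–5 form a cycle, so G is not a tree and its treewidth is at least 2. Therefore the treewidth is 2.

Treewidth 2.
One such decomposition:
Bags: B1 = {3, 5, 8}  B2 = {3, 4, 5}  B3 = {4, 5, 7}  B4 = {0, 5, 7}  B5 = {0, 1, 5}  B6 = {1, 2, 5}  B7 = {2, 5, 6}  B8 = {5, 6, 9}
Tree: B1–B2, B2–B3, B3–B4, B4–B5, B5–B6, B6–B7, B7–B8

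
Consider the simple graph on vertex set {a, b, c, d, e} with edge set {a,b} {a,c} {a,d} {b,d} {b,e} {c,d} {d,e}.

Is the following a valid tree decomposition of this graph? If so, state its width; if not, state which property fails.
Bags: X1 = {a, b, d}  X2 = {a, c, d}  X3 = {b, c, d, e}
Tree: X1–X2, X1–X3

A tree decomposition must satisfy three properties: every vertex lies in some bag; for every edge, both endpoints lie together in some bag; and for every vertex, the bags containing it form a connected subtree. Here bags containing vertex c are not connected in the tree, so the decomposition is invalid.

No — bags containing vertex c are not connected in the tree.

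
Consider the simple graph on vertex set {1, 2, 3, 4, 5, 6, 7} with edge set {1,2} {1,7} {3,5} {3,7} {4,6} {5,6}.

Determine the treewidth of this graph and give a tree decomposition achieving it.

Each bag holds 2 vertices, so the decomposition has width 1, which upper-bounds the treewidth. Any graph with an edge has treewidth ≥ 1, and G has the edge 2–1. The upper and lower bounds meet at 1, so that is the treewidth.

Treewidth 1.
One optimal decomposition is:
Bags: B1 = {1, 2}  B2 = {1, 7}  B3 = {3, 7}  B4 = {3, 5}  B5 = {5, 6}  B6 = {4, 6}
Tree: B1–B2, B2–B3, B3–B4, B4–B5, B5–B6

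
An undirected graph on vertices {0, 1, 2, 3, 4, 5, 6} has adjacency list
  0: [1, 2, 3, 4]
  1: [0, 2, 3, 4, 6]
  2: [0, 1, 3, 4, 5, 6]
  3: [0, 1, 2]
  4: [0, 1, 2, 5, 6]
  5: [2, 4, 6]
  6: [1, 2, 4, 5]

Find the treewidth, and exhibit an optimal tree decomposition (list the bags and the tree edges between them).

Treewidth 3.
Bags: B1 = {2, 4, 5, 6}  B2 = {1, 2, 4, 6}  B3 = {0, 1, 2, 4}  B4 = {0, 1, 2, 3}
Tree: B1–B2, B2–B3, B3–B4

Every bag has size at most 4, so the width is 4 − 1 = 3 and tw(G) ≤ 3. Conversely, {0, 1, 2, 3} is a clique of size 4, and the vertices of any clique must share a bag in every tree decomposition; so some bag has ≥ 4 vertices and tw(G) ≥ 3. Hence tw(G) = 3 exactly.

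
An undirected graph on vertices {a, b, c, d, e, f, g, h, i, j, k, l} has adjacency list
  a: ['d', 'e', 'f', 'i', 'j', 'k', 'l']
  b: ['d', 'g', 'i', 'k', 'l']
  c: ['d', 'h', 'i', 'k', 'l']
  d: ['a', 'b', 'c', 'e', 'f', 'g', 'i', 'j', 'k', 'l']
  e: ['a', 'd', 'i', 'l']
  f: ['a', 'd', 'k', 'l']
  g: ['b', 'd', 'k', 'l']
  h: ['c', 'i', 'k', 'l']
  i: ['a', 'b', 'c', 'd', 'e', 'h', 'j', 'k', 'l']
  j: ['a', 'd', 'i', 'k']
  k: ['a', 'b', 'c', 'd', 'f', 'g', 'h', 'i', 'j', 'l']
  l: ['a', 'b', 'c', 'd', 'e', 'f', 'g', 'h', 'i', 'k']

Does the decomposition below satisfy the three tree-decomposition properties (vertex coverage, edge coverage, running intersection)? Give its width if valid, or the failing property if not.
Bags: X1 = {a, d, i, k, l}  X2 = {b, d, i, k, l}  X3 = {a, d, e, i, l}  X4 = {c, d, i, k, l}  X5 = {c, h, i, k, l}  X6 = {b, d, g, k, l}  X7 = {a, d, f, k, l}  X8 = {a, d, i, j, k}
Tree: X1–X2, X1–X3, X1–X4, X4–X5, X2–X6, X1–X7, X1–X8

Vertex coverage: the bags together contain {a, b, c, d, e, f, g, h, i, j, k, l}, the full vertex set. Edge coverage: each edge of G has both endpoints in at least one bag. Running intersection: for every vertex, the bags containing it form a connected subtree. All three properties hold, so this is a valid tree decomposition of width max|bag| − 1 = 4, and hence tw(G) ≤ 4.

Yes; width 4.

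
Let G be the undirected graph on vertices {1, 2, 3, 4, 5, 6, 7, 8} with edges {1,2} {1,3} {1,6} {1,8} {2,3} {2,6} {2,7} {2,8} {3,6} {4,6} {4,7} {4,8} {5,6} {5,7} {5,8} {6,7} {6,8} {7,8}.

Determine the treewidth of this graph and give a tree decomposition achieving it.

Treewidth 3.
One optimal decomposition is:
Bags: B1 = {2, 6, 7, 8}  B2 = {5, 6, 7, 8}  B3 = {1, 2, 6, 8}  B4 = {4, 6, 7, 8}  B5 = {1, 2, 3, 6}
Tree: B1–B2, B1–B3, B1–B4, B3–B5

Every bag has size at most 4, so the width is 4 − 1 = 3 and tw(G) ≤ 3. Conversely, {1, 2, 6, 8} is a clique of size 4, and the vertices of any clique must share a bag in every tree decomposition; so some bag has ≥ 4 vertices and tw(G) ≥ 3. Therefore the treewidth is 3.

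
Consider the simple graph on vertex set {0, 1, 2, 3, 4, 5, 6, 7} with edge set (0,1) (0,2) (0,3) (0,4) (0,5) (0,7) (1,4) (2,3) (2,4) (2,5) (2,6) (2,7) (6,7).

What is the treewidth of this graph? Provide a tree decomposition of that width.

Treewidth 2.
One optimal decomposition is:
Bags: B1 = {0, 2, 7}  B2 = {0, 2, 5}  B3 = {0, 2, 3}  B4 = {0, 2, 4}  B5 = {2, 6, 7}  B6 = {0, 1, 4}
Tree: B1–B2, B2–B3, B3–B4, B1–B5, B4–B6

Every bag has size at most 3, so the width is 3 − 1 = 2 and tw(G) ≤ 2. Conversely, {0, 1, 4} is a clique of size 3, and the vertices of any clique must share a bag in every tree decomposition; so some bag has ≥ 3 vertices and tw(G) ≥ 2. Therefore the treewidth is 2.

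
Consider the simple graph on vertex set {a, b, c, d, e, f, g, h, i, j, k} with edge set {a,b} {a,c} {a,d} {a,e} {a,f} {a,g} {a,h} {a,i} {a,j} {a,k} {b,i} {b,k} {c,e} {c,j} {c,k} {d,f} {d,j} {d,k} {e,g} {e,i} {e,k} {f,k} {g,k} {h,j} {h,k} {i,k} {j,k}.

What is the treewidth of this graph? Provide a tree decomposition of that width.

Treewidth 3.
One optimal decomposition is:
Bags: B1 = {a, c, j, k}  B2 = {a, c, e, k}  B3 = {a, h, j, k}  B4 = {a, e, g, k}  B5 = {a, e, i, k}  B6 = {a, d, j, k}  B7 = {a, d, f, k}  B8 = {a, b, i, k}
Tree: B1–B2, B1–B3, B2–B4, B4–B5, B1–B6, B6–B7, B5–B8

Each bag holds 4 vertices, so the decomposition has width 3, which upper-bounds the treewidth. For the lower bound, the 4 vertices {a, d, f, k} are pairwise adjacent, and any tree decomposition puts a clique entirely inside one bag — forcing width ≥ 3. Hence tw(G) = 3 exactly.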